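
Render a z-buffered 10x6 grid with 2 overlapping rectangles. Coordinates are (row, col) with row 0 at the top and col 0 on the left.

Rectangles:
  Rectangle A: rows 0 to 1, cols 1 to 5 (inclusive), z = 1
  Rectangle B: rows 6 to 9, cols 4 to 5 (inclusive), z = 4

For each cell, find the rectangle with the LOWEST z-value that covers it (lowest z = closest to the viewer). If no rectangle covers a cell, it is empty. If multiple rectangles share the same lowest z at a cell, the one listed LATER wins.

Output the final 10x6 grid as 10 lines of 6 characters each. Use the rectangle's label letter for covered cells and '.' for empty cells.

.AAAAA
.AAAAA
......
......
......
......
....BB
....BB
....BB
....BB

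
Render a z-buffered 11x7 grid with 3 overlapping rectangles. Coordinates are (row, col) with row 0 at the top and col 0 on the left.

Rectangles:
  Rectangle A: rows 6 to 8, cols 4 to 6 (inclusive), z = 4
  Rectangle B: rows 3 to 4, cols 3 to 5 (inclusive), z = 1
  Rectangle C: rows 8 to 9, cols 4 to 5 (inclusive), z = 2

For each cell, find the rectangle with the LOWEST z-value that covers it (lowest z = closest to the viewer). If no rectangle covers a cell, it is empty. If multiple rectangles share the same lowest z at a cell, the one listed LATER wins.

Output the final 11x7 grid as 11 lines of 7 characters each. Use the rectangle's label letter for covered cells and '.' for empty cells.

.......
.......
.......
...BBB.
...BBB.
.......
....AAA
....AAA
....CCA
....CC.
.......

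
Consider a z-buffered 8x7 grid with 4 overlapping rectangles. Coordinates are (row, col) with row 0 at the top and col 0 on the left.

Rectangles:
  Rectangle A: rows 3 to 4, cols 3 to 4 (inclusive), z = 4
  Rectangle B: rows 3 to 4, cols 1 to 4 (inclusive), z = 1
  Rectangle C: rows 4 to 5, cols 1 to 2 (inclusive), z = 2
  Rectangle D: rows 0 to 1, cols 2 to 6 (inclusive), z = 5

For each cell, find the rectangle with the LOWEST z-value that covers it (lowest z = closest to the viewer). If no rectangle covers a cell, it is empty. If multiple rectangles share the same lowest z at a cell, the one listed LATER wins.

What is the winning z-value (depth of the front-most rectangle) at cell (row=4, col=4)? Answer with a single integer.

Check cell (4,4):
  A: rows 3-4 cols 3-4 z=4 -> covers; best now A (z=4)
  B: rows 3-4 cols 1-4 z=1 -> covers; best now B (z=1)
  C: rows 4-5 cols 1-2 -> outside (col miss)
  D: rows 0-1 cols 2-6 -> outside (row miss)
Winner: B at z=1

Answer: 1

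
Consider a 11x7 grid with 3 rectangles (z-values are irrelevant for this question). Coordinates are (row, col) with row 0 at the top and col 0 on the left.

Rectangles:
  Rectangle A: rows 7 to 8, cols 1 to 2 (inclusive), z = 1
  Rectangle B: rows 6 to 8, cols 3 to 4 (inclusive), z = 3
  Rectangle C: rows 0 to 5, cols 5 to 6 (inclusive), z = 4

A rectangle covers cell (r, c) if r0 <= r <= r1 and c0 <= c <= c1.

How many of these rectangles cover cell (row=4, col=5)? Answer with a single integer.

Check cell (4,5):
  A: rows 7-8 cols 1-2 -> outside (row miss)
  B: rows 6-8 cols 3-4 -> outside (row miss)
  C: rows 0-5 cols 5-6 -> covers
Count covering = 1

Answer: 1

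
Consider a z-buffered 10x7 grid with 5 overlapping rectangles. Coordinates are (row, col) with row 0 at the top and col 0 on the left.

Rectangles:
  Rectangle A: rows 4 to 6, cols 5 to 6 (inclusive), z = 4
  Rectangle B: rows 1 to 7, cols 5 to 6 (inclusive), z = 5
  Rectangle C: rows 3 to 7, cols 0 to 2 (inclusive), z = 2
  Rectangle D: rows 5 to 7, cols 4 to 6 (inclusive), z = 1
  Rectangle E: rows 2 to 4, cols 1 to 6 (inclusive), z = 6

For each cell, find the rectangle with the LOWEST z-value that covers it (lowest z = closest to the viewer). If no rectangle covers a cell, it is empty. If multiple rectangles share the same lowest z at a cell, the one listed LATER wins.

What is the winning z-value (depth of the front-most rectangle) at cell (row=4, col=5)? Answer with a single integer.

Check cell (4,5):
  A: rows 4-6 cols 5-6 z=4 -> covers; best now A (z=4)
  B: rows 1-7 cols 5-6 z=5 -> covers; best now A (z=4)
  C: rows 3-7 cols 0-2 -> outside (col miss)
  D: rows 5-7 cols 4-6 -> outside (row miss)
  E: rows 2-4 cols 1-6 z=6 -> covers; best now A (z=4)
Winner: A at z=4

Answer: 4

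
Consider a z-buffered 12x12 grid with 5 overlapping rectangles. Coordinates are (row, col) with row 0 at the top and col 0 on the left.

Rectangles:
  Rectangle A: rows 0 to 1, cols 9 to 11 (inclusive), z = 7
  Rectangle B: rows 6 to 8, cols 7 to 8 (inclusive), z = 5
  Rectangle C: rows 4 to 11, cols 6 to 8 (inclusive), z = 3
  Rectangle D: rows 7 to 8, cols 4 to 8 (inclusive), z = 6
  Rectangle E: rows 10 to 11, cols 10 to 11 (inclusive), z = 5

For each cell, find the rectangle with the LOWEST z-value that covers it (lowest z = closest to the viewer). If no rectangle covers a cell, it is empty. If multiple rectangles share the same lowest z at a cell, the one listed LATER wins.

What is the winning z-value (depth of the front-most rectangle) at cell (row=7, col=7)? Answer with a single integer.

Answer: 3

Derivation:
Check cell (7,7):
  A: rows 0-1 cols 9-11 -> outside (row miss)
  B: rows 6-8 cols 7-8 z=5 -> covers; best now B (z=5)
  C: rows 4-11 cols 6-8 z=3 -> covers; best now C (z=3)
  D: rows 7-8 cols 4-8 z=6 -> covers; best now C (z=3)
  E: rows 10-11 cols 10-11 -> outside (row miss)
Winner: C at z=3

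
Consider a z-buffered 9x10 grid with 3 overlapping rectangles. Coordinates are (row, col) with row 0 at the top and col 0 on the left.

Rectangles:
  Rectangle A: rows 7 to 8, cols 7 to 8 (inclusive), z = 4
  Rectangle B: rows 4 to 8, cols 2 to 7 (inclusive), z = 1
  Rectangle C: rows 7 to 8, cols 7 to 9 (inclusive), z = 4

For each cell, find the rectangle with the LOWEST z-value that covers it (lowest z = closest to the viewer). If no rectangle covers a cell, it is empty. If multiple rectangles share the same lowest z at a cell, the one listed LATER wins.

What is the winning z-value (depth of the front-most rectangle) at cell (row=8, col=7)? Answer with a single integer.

Answer: 1

Derivation:
Check cell (8,7):
  A: rows 7-8 cols 7-8 z=4 -> covers; best now A (z=4)
  B: rows 4-8 cols 2-7 z=1 -> covers; best now B (z=1)
  C: rows 7-8 cols 7-9 z=4 -> covers; best now B (z=1)
Winner: B at z=1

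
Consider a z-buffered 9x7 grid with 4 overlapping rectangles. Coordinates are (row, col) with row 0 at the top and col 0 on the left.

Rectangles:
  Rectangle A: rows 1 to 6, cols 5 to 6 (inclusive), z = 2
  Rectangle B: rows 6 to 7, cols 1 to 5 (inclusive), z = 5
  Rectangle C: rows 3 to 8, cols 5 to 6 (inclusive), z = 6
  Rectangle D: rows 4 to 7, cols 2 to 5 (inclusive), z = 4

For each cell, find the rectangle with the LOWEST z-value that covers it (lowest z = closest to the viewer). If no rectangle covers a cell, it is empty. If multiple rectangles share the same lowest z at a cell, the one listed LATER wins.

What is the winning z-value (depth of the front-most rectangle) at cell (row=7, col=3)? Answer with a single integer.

Check cell (7,3):
  A: rows 1-6 cols 5-6 -> outside (row miss)
  B: rows 6-7 cols 1-5 z=5 -> covers; best now B (z=5)
  C: rows 3-8 cols 5-6 -> outside (col miss)
  D: rows 4-7 cols 2-5 z=4 -> covers; best now D (z=4)
Winner: D at z=4

Answer: 4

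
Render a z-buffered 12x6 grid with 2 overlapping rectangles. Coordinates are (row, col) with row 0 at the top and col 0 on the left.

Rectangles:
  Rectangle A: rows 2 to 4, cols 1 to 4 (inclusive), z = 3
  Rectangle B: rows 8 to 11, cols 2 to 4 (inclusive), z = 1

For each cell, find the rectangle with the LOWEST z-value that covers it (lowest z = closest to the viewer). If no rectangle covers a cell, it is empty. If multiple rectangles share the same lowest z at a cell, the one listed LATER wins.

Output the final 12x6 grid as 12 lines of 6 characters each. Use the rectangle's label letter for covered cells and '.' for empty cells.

......
......
.AAAA.
.AAAA.
.AAAA.
......
......
......
..BBB.
..BBB.
..BBB.
..BBB.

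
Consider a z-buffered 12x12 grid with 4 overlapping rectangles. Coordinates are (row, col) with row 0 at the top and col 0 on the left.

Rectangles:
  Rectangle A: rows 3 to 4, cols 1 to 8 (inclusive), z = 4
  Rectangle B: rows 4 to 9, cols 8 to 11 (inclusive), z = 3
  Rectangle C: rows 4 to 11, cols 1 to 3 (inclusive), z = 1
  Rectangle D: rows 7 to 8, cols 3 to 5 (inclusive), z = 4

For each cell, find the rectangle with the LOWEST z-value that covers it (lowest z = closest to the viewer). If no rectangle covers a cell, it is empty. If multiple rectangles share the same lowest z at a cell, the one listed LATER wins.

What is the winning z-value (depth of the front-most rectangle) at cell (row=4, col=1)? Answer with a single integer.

Check cell (4,1):
  A: rows 3-4 cols 1-8 z=4 -> covers; best now A (z=4)
  B: rows 4-9 cols 8-11 -> outside (col miss)
  C: rows 4-11 cols 1-3 z=1 -> covers; best now C (z=1)
  D: rows 7-8 cols 3-5 -> outside (row miss)
Winner: C at z=1

Answer: 1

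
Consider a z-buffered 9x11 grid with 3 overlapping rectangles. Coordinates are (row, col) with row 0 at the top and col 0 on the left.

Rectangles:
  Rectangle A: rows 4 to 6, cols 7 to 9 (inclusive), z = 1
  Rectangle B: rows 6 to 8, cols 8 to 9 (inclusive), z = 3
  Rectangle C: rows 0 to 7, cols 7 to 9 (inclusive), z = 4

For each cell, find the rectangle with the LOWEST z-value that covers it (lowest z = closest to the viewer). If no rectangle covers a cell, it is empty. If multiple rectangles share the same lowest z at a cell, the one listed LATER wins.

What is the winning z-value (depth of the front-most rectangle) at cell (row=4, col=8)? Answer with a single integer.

Check cell (4,8):
  A: rows 4-6 cols 7-9 z=1 -> covers; best now A (z=1)
  B: rows 6-8 cols 8-9 -> outside (row miss)
  C: rows 0-7 cols 7-9 z=4 -> covers; best now A (z=1)
Winner: A at z=1

Answer: 1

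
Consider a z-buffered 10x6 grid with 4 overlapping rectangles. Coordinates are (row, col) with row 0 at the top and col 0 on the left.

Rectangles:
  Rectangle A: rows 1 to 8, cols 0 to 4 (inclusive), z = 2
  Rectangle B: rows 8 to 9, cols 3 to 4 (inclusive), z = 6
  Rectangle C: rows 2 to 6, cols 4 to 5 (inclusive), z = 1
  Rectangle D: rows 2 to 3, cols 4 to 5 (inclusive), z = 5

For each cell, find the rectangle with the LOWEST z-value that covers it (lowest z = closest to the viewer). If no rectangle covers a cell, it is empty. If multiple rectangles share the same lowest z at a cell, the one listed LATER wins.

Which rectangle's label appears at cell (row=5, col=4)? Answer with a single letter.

Answer: C

Derivation:
Check cell (5,4):
  A: rows 1-8 cols 0-4 z=2 -> covers; best now A (z=2)
  B: rows 8-9 cols 3-4 -> outside (row miss)
  C: rows 2-6 cols 4-5 z=1 -> covers; best now C (z=1)
  D: rows 2-3 cols 4-5 -> outside (row miss)
Winner: C at z=1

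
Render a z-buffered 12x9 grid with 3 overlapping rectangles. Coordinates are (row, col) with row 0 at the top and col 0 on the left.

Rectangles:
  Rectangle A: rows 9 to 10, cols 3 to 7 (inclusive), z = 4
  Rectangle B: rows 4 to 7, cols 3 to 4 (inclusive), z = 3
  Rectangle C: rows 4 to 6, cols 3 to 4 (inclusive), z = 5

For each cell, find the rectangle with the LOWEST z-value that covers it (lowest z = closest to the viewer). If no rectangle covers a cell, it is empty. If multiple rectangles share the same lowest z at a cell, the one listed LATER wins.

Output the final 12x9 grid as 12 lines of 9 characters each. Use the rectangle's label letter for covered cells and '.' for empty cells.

.........
.........
.........
.........
...BB....
...BB....
...BB....
...BB....
.........
...AAAAA.
...AAAAA.
.........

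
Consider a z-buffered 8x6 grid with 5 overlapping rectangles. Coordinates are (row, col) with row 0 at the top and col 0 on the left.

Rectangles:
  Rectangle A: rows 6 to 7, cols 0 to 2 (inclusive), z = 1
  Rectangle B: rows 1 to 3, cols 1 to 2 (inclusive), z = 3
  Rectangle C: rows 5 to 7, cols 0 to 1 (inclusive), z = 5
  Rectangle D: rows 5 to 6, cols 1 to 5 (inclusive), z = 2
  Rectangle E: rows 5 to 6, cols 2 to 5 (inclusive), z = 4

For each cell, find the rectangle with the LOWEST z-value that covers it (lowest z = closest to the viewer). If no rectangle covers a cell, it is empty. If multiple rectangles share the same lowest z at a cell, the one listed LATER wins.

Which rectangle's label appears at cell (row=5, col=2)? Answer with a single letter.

Answer: D

Derivation:
Check cell (5,2):
  A: rows 6-7 cols 0-2 -> outside (row miss)
  B: rows 1-3 cols 1-2 -> outside (row miss)
  C: rows 5-7 cols 0-1 -> outside (col miss)
  D: rows 5-6 cols 1-5 z=2 -> covers; best now D (z=2)
  E: rows 5-6 cols 2-5 z=4 -> covers; best now D (z=2)
Winner: D at z=2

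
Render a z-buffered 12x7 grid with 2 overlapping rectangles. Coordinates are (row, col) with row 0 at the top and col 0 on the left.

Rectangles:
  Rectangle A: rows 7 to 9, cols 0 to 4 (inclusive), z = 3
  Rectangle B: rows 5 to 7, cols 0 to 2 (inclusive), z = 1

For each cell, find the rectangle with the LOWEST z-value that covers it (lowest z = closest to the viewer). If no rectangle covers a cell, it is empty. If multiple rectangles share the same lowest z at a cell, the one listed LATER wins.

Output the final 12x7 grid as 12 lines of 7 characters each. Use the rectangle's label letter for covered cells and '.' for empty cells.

.......
.......
.......
.......
.......
BBB....
BBB....
BBBAA..
AAAAA..
AAAAA..
.......
.......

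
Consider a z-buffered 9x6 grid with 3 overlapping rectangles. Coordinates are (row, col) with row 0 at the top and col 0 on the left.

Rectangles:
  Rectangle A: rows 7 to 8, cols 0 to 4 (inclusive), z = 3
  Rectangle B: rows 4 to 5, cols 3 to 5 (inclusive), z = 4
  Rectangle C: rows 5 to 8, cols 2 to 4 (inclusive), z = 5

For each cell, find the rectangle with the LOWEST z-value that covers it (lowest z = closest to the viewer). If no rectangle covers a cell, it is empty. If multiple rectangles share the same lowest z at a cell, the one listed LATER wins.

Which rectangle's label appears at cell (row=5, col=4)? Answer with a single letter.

Check cell (5,4):
  A: rows 7-8 cols 0-4 -> outside (row miss)
  B: rows 4-5 cols 3-5 z=4 -> covers; best now B (z=4)
  C: rows 5-8 cols 2-4 z=5 -> covers; best now B (z=4)
Winner: B at z=4

Answer: B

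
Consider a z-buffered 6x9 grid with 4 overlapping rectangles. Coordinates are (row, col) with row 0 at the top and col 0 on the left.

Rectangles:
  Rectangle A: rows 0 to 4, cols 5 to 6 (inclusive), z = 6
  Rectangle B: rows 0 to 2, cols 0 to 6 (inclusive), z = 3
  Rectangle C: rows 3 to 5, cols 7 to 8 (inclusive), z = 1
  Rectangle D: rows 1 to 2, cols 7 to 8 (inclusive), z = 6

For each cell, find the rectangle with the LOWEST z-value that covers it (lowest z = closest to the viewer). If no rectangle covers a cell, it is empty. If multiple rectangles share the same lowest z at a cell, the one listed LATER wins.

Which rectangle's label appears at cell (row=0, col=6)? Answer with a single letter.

Check cell (0,6):
  A: rows 0-4 cols 5-6 z=6 -> covers; best now A (z=6)
  B: rows 0-2 cols 0-6 z=3 -> covers; best now B (z=3)
  C: rows 3-5 cols 7-8 -> outside (row miss)
  D: rows 1-2 cols 7-8 -> outside (row miss)
Winner: B at z=3

Answer: B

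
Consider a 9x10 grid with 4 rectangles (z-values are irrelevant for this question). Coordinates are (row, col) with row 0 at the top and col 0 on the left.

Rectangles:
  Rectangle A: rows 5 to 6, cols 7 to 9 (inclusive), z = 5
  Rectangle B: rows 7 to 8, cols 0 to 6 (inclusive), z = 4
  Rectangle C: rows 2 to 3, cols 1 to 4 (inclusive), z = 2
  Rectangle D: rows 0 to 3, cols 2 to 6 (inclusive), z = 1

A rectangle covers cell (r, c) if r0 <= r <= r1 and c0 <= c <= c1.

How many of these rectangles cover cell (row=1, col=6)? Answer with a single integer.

Check cell (1,6):
  A: rows 5-6 cols 7-9 -> outside (row miss)
  B: rows 7-8 cols 0-6 -> outside (row miss)
  C: rows 2-3 cols 1-4 -> outside (row miss)
  D: rows 0-3 cols 2-6 -> covers
Count covering = 1

Answer: 1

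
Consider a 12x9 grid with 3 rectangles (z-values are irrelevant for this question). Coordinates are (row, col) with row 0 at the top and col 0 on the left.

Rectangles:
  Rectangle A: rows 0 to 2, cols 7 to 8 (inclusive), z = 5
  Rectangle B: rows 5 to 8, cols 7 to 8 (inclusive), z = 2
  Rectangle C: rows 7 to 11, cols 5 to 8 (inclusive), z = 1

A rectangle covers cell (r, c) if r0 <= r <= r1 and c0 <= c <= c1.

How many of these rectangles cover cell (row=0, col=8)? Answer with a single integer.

Check cell (0,8):
  A: rows 0-2 cols 7-8 -> covers
  B: rows 5-8 cols 7-8 -> outside (row miss)
  C: rows 7-11 cols 5-8 -> outside (row miss)
Count covering = 1

Answer: 1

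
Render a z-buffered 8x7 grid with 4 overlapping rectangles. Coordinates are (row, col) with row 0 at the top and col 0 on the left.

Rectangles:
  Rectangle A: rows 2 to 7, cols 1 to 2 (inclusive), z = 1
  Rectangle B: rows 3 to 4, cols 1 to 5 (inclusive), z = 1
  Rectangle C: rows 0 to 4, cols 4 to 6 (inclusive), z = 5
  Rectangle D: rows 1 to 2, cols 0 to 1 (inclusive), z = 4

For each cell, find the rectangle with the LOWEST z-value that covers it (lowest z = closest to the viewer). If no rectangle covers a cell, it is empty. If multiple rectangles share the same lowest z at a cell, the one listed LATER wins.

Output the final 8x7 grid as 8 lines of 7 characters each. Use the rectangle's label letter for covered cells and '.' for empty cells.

....CCC
DD..CCC
DAA.CCC
.BBBBBC
.BBBBBC
.AA....
.AA....
.AA....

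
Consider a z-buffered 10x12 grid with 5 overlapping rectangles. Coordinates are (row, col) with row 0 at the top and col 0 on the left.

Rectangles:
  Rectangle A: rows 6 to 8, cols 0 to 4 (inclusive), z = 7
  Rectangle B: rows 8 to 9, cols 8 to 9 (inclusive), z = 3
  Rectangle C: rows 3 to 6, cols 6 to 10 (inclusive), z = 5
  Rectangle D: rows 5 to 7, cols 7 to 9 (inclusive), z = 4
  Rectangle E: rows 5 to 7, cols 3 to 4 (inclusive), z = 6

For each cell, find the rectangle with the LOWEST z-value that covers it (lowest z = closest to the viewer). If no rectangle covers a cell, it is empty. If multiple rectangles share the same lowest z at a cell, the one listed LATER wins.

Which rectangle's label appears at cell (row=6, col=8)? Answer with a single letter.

Check cell (6,8):
  A: rows 6-8 cols 0-4 -> outside (col miss)
  B: rows 8-9 cols 8-9 -> outside (row miss)
  C: rows 3-6 cols 6-10 z=5 -> covers; best now C (z=5)
  D: rows 5-7 cols 7-9 z=4 -> covers; best now D (z=4)
  E: rows 5-7 cols 3-4 -> outside (col miss)
Winner: D at z=4

Answer: D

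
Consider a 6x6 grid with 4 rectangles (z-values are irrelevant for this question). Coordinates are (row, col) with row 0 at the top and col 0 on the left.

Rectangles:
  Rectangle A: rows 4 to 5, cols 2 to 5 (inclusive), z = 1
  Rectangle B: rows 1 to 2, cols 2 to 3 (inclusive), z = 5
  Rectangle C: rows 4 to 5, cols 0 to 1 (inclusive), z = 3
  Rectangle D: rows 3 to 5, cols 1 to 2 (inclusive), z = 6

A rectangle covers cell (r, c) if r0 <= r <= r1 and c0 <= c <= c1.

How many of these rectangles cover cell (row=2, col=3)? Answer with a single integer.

Answer: 1

Derivation:
Check cell (2,3):
  A: rows 4-5 cols 2-5 -> outside (row miss)
  B: rows 1-2 cols 2-3 -> covers
  C: rows 4-5 cols 0-1 -> outside (row miss)
  D: rows 3-5 cols 1-2 -> outside (row miss)
Count covering = 1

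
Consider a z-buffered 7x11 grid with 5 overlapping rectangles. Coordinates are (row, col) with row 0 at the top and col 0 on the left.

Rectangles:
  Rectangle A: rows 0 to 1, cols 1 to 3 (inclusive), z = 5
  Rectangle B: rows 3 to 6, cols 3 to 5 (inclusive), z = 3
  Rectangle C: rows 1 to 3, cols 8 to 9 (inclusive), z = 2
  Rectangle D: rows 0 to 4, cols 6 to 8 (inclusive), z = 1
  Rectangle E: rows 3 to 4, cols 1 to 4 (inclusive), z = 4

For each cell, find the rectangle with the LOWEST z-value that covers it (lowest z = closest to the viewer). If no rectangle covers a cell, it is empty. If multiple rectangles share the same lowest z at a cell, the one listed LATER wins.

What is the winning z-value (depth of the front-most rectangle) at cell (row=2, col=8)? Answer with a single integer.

Check cell (2,8):
  A: rows 0-1 cols 1-3 -> outside (row miss)
  B: rows 3-6 cols 3-5 -> outside (row miss)
  C: rows 1-3 cols 8-9 z=2 -> covers; best now C (z=2)
  D: rows 0-4 cols 6-8 z=1 -> covers; best now D (z=1)
  E: rows 3-4 cols 1-4 -> outside (row miss)
Winner: D at z=1

Answer: 1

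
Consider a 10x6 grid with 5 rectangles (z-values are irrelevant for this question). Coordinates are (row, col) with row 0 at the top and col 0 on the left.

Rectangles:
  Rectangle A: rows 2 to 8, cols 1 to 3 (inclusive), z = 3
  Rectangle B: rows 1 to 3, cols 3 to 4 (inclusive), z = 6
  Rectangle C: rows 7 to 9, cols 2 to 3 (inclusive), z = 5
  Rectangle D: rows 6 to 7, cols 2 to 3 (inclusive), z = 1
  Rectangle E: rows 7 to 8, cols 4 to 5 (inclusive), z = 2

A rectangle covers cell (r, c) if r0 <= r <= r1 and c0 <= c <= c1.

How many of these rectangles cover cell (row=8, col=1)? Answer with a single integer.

Check cell (8,1):
  A: rows 2-8 cols 1-3 -> covers
  B: rows 1-3 cols 3-4 -> outside (row miss)
  C: rows 7-9 cols 2-3 -> outside (col miss)
  D: rows 6-7 cols 2-3 -> outside (row miss)
  E: rows 7-8 cols 4-5 -> outside (col miss)
Count covering = 1

Answer: 1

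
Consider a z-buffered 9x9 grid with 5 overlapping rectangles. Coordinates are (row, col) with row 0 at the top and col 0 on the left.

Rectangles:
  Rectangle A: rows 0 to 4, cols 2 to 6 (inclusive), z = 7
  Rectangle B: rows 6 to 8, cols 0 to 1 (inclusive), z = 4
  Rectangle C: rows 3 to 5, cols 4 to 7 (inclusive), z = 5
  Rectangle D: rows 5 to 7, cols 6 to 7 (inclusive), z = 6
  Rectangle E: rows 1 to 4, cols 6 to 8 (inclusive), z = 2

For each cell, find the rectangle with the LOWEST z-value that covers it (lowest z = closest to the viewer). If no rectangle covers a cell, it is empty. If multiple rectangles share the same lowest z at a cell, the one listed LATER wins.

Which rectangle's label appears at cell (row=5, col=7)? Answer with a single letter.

Answer: C

Derivation:
Check cell (5,7):
  A: rows 0-4 cols 2-6 -> outside (row miss)
  B: rows 6-8 cols 0-1 -> outside (row miss)
  C: rows 3-5 cols 4-7 z=5 -> covers; best now C (z=5)
  D: rows 5-7 cols 6-7 z=6 -> covers; best now C (z=5)
  E: rows 1-4 cols 6-8 -> outside (row miss)
Winner: C at z=5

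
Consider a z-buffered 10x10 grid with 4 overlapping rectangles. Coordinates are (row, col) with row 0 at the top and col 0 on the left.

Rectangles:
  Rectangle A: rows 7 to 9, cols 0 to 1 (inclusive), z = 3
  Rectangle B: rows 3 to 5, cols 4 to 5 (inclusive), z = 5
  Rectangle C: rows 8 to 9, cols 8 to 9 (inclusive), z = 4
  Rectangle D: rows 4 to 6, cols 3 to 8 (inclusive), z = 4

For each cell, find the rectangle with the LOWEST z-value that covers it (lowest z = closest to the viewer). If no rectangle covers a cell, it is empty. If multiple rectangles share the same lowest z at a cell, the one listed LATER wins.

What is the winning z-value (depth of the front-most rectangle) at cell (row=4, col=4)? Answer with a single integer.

Check cell (4,4):
  A: rows 7-9 cols 0-1 -> outside (row miss)
  B: rows 3-5 cols 4-5 z=5 -> covers; best now B (z=5)
  C: rows 8-9 cols 8-9 -> outside (row miss)
  D: rows 4-6 cols 3-8 z=4 -> covers; best now D (z=4)
Winner: D at z=4

Answer: 4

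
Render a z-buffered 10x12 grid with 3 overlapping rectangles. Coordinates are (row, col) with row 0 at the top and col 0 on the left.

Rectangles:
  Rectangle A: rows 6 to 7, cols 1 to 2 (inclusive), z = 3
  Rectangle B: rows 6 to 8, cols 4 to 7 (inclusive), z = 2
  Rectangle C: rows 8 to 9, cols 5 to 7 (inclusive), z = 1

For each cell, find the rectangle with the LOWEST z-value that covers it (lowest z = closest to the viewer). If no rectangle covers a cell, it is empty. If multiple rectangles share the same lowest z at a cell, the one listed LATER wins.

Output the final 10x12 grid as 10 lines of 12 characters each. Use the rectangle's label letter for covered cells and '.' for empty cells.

............
............
............
............
............
............
.AA.BBBB....
.AA.BBBB....
....BCCC....
.....CCC....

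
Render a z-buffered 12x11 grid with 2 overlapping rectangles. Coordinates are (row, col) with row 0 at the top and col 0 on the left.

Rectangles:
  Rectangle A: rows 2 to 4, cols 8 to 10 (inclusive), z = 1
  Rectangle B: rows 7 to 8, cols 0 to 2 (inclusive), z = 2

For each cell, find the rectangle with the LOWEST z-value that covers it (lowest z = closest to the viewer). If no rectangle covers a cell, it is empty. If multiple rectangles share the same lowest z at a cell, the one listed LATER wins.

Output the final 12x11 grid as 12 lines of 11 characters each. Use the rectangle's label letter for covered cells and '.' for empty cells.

...........
...........
........AAA
........AAA
........AAA
...........
...........
BBB........
BBB........
...........
...........
...........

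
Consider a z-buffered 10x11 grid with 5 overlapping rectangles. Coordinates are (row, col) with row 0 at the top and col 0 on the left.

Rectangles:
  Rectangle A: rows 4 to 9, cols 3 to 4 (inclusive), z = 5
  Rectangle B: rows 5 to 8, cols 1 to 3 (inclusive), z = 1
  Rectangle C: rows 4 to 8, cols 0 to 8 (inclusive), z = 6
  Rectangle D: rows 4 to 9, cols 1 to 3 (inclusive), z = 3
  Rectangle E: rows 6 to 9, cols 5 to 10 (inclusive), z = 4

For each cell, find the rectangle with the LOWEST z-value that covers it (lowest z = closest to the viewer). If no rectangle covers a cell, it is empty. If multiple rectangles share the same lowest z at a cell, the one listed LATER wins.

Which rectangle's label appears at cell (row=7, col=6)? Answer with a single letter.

Check cell (7,6):
  A: rows 4-9 cols 3-4 -> outside (col miss)
  B: rows 5-8 cols 1-3 -> outside (col miss)
  C: rows 4-8 cols 0-8 z=6 -> covers; best now C (z=6)
  D: rows 4-9 cols 1-3 -> outside (col miss)
  E: rows 6-9 cols 5-10 z=4 -> covers; best now E (z=4)
Winner: E at z=4

Answer: E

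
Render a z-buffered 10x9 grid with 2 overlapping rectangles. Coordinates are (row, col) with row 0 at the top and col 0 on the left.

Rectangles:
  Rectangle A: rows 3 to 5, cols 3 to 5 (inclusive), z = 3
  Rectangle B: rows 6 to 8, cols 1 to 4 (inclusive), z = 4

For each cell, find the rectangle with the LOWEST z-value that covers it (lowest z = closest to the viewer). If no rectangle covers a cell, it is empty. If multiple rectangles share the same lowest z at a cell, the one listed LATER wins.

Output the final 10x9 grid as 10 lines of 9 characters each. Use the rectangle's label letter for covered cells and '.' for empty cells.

.........
.........
.........
...AAA...
...AAA...
...AAA...
.BBBB....
.BBBB....
.BBBB....
.........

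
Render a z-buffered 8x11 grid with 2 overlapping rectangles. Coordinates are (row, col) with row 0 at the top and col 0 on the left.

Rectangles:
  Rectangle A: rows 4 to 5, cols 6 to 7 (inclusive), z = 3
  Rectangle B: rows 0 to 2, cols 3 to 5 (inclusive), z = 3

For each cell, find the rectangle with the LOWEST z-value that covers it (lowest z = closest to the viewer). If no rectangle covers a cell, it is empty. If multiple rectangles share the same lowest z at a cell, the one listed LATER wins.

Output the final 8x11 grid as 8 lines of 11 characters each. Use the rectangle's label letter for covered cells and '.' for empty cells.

...BBB.....
...BBB.....
...BBB.....
...........
......AA...
......AA...
...........
...........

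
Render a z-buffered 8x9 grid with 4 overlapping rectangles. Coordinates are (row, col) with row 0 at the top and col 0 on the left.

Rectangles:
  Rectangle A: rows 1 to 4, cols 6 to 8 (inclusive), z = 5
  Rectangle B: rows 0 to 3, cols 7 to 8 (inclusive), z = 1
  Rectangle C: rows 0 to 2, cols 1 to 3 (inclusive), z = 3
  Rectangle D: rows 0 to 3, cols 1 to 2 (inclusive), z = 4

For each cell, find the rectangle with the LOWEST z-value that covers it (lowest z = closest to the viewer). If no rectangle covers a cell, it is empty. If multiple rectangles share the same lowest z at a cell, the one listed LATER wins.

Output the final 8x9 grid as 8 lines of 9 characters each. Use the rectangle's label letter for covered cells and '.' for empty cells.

.CCC...BB
.CCC..ABB
.CCC..ABB
.DD...ABB
......AAA
.........
.........
.........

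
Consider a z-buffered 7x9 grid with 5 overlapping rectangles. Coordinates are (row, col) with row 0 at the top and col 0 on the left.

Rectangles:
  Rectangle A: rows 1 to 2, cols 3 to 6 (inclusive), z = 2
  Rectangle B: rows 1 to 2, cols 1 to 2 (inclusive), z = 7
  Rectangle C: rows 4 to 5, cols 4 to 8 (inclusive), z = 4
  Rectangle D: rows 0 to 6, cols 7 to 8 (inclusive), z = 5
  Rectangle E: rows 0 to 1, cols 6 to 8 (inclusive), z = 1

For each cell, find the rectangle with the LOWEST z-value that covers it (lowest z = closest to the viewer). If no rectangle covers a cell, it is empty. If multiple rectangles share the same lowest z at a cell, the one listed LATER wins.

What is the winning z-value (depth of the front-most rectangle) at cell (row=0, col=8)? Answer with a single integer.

Check cell (0,8):
  A: rows 1-2 cols 3-6 -> outside (row miss)
  B: rows 1-2 cols 1-2 -> outside (row miss)
  C: rows 4-5 cols 4-8 -> outside (row miss)
  D: rows 0-6 cols 7-8 z=5 -> covers; best now D (z=5)
  E: rows 0-1 cols 6-8 z=1 -> covers; best now E (z=1)
Winner: E at z=1

Answer: 1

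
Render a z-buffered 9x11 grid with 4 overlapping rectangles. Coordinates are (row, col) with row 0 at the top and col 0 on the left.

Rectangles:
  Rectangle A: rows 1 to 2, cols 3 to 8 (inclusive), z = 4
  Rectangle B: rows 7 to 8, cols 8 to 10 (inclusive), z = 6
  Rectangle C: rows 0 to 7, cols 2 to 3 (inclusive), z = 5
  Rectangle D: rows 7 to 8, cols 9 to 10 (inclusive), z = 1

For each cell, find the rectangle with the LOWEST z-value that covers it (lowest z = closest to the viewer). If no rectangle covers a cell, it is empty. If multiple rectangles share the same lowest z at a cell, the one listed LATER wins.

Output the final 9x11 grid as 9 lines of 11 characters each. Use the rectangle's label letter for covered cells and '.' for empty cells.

..CC.......
..CAAAAAA..
..CAAAAAA..
..CC.......
..CC.......
..CC.......
..CC.......
..CC....BDD
........BDD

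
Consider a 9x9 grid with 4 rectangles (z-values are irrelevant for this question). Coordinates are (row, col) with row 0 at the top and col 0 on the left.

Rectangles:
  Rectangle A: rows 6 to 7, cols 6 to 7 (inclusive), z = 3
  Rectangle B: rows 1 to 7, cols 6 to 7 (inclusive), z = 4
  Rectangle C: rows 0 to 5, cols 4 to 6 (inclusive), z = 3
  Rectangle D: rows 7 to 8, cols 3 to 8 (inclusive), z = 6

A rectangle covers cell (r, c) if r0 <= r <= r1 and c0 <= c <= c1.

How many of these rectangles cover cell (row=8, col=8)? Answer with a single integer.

Answer: 1

Derivation:
Check cell (8,8):
  A: rows 6-7 cols 6-7 -> outside (row miss)
  B: rows 1-7 cols 6-7 -> outside (row miss)
  C: rows 0-5 cols 4-6 -> outside (row miss)
  D: rows 7-8 cols 3-8 -> covers
Count covering = 1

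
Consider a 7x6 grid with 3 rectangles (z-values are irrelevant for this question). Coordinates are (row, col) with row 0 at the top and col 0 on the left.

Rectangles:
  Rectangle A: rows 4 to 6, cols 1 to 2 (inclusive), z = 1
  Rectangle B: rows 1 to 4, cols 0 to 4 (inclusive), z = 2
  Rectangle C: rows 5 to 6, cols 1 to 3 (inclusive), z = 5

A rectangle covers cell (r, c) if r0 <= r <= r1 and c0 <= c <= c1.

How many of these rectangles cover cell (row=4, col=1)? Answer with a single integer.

Answer: 2

Derivation:
Check cell (4,1):
  A: rows 4-6 cols 1-2 -> covers
  B: rows 1-4 cols 0-4 -> covers
  C: rows 5-6 cols 1-3 -> outside (row miss)
Count covering = 2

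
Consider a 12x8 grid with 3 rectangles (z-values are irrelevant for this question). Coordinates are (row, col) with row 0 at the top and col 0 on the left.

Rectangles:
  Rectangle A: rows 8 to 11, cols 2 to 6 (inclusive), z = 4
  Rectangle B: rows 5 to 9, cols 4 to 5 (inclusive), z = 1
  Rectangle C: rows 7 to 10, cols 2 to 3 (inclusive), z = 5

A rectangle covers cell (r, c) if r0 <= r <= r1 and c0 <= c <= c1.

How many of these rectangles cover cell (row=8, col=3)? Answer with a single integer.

Answer: 2

Derivation:
Check cell (8,3):
  A: rows 8-11 cols 2-6 -> covers
  B: rows 5-9 cols 4-5 -> outside (col miss)
  C: rows 7-10 cols 2-3 -> covers
Count covering = 2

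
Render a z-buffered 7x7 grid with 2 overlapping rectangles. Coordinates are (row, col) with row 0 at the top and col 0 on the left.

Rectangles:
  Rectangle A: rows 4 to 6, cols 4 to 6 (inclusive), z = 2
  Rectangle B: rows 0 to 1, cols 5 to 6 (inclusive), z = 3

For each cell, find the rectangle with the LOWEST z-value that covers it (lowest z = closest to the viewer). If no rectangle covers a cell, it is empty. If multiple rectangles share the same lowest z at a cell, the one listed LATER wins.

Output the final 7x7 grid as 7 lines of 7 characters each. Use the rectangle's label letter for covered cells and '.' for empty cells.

.....BB
.....BB
.......
.......
....AAA
....AAA
....AAA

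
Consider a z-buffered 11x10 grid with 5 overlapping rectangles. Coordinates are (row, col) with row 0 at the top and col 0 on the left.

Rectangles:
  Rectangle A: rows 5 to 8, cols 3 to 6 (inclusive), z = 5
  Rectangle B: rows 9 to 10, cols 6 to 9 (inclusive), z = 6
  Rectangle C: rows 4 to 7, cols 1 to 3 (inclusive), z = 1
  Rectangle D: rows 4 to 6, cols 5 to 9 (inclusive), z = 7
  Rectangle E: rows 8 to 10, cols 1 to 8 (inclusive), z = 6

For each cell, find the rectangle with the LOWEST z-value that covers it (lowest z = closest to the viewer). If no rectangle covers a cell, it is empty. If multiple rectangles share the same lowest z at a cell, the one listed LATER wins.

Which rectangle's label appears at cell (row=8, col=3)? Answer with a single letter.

Check cell (8,3):
  A: rows 5-8 cols 3-6 z=5 -> covers; best now A (z=5)
  B: rows 9-10 cols 6-9 -> outside (row miss)
  C: rows 4-7 cols 1-3 -> outside (row miss)
  D: rows 4-6 cols 5-9 -> outside (row miss)
  E: rows 8-10 cols 1-8 z=6 -> covers; best now A (z=5)
Winner: A at z=5

Answer: A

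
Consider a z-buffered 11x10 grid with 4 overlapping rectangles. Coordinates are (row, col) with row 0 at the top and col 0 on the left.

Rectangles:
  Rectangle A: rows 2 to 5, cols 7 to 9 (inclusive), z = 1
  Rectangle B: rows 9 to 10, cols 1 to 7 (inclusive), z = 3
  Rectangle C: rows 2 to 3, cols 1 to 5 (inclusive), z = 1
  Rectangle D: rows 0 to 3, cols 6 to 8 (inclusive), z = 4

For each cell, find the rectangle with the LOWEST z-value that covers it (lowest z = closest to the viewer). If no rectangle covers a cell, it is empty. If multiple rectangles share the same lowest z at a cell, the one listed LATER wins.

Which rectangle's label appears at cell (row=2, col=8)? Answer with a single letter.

Answer: A

Derivation:
Check cell (2,8):
  A: rows 2-5 cols 7-9 z=1 -> covers; best now A (z=1)
  B: rows 9-10 cols 1-7 -> outside (row miss)
  C: rows 2-3 cols 1-5 -> outside (col miss)
  D: rows 0-3 cols 6-8 z=4 -> covers; best now A (z=1)
Winner: A at z=1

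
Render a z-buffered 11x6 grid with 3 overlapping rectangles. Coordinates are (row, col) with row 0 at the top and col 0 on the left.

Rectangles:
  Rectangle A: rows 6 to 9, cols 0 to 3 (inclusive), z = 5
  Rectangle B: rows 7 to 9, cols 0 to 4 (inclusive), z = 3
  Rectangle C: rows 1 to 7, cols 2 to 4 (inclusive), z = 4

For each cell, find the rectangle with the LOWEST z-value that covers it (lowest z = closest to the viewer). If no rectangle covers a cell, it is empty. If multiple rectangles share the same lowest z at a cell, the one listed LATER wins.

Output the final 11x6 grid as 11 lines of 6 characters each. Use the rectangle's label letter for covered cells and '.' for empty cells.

......
..CCC.
..CCC.
..CCC.
..CCC.
..CCC.
AACCC.
BBBBB.
BBBBB.
BBBBB.
......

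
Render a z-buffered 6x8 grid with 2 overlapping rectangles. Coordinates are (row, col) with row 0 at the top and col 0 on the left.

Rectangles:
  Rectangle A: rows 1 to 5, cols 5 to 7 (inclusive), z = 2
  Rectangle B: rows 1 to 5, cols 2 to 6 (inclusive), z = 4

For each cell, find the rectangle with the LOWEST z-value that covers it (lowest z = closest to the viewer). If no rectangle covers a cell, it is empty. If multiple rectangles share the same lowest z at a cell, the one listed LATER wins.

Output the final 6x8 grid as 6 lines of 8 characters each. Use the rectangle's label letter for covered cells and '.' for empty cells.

........
..BBBAAA
..BBBAAA
..BBBAAA
..BBBAAA
..BBBAAA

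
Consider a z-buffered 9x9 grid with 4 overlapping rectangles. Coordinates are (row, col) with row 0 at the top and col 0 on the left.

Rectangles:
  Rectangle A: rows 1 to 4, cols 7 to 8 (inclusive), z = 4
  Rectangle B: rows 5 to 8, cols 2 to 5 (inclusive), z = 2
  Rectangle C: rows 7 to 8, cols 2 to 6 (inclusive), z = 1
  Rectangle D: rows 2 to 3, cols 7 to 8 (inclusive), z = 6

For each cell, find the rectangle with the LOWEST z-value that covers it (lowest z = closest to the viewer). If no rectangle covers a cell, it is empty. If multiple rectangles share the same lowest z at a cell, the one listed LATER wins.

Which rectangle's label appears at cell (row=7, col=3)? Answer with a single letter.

Check cell (7,3):
  A: rows 1-4 cols 7-8 -> outside (row miss)
  B: rows 5-8 cols 2-5 z=2 -> covers; best now B (z=2)
  C: rows 7-8 cols 2-6 z=1 -> covers; best now C (z=1)
  D: rows 2-3 cols 7-8 -> outside (row miss)
Winner: C at z=1

Answer: C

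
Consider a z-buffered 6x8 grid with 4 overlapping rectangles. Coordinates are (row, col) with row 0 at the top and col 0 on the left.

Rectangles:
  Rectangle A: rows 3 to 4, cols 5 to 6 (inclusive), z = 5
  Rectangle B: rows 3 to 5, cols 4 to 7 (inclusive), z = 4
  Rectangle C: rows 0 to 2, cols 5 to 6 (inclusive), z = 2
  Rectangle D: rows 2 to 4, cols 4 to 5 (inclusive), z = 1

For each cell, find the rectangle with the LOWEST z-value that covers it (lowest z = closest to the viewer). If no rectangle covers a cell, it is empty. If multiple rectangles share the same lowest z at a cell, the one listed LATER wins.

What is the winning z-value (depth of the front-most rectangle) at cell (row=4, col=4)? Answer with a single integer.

Check cell (4,4):
  A: rows 3-4 cols 5-6 -> outside (col miss)
  B: rows 3-5 cols 4-7 z=4 -> covers; best now B (z=4)
  C: rows 0-2 cols 5-6 -> outside (row miss)
  D: rows 2-4 cols 4-5 z=1 -> covers; best now D (z=1)
Winner: D at z=1

Answer: 1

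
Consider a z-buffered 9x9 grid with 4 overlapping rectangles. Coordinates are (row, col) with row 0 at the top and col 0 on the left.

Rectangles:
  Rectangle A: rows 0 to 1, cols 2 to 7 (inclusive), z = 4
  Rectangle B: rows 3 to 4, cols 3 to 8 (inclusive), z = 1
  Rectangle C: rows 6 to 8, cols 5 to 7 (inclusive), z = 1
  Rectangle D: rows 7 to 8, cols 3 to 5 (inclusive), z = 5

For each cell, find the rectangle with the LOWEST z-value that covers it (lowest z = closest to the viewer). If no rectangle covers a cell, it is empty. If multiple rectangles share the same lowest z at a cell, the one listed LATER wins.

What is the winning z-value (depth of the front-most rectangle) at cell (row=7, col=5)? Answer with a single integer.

Check cell (7,5):
  A: rows 0-1 cols 2-7 -> outside (row miss)
  B: rows 3-4 cols 3-8 -> outside (row miss)
  C: rows 6-8 cols 5-7 z=1 -> covers; best now C (z=1)
  D: rows 7-8 cols 3-5 z=5 -> covers; best now C (z=1)
Winner: C at z=1

Answer: 1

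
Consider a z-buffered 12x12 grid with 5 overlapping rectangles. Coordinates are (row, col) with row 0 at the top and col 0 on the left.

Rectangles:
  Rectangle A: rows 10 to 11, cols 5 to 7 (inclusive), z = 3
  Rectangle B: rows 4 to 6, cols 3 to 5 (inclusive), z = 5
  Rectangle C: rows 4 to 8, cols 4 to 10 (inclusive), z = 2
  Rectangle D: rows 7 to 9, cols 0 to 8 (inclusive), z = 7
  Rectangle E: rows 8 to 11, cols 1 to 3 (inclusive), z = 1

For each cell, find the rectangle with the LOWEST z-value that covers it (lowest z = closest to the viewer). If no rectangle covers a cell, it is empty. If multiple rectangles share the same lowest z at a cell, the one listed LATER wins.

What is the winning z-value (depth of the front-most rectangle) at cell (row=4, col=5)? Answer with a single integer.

Check cell (4,5):
  A: rows 10-11 cols 5-7 -> outside (row miss)
  B: rows 4-6 cols 3-5 z=5 -> covers; best now B (z=5)
  C: rows 4-8 cols 4-10 z=2 -> covers; best now C (z=2)
  D: rows 7-9 cols 0-8 -> outside (row miss)
  E: rows 8-11 cols 1-3 -> outside (row miss)
Winner: C at z=2

Answer: 2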